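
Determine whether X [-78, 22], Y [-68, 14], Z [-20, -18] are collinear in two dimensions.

XY = (10, -8), XZ = (58, -40).
If collinear, XZ would be a scalar multiple of XY. But (10)·(-40) ≠ (-8)·(58) (difference 64), so they are not parallel; the points are not collinear.

No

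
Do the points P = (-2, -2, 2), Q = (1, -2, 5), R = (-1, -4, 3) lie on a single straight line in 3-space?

No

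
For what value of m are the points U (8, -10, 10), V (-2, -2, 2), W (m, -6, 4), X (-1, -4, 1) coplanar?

Coplanarity ⇔ det[UV; UW; UX] = 0.
Expanding, this is linear in m: (24)m + (-48) = 0.
So m = 2.

2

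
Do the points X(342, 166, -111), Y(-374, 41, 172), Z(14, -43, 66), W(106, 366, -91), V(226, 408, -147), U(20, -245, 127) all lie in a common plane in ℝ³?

No

The plane through X, Y, Z has normal n = XY × XZ = (37022, 33908, 108644) and equation n·P = 6230768.
Checking the remaining points: n·W = 6448056, n·V = 6230768, n·U = 6230768.
Since n·W = 6448056 ≠ 6230768, W is off the plane and the points are not all coplanar.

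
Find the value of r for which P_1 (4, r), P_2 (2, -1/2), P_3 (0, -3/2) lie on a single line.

The three points are collinear iff det[P_1P_2; P_1P_3] = 0.
This determinant is linear in r: (-2)r + (1) = 0, so r = 1/2.

1/2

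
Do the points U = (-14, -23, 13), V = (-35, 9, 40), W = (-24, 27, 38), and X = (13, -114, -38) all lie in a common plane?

The four points are coplanar iff the 3×3 determinant with rows UV, UW, UX is zero.
Rows: (-21, 32, 27), (-10, 50, 25), (27, -91, -51).
Expanding along the first row: (-21)(-275) − (32)(-165) + (27)(-440) = -825.
Nonzero ⇒ not coplanar.

No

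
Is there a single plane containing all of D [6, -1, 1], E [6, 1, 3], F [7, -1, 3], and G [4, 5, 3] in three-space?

The four points are coplanar iff the 3×3 determinant with rows DE, DF, DG is zero.
Rows: (0, 2, 2), (1, 0, 2), (-2, 6, 2).
Expanding along the first row: (0)(-12) − (2)(6) + (2)(6) = 0.
Zero determinant ⇒ coplanar.

Yes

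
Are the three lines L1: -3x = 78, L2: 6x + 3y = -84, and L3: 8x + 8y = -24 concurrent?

The three lines meet at one point iff the augmented coefficient matrix [aᵢ bᵢ cᵢ] has rank < 3, i.e. its determinant vanishes.
Here the determinant is 72.
Nonzero, so no common point exists.

No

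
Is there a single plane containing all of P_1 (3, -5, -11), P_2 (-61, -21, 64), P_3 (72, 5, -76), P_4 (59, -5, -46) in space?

Yes

A normal to the plane through P_1, P_2, P_3 is n = P_1P_2 × P_1P_3 = (290, 1015, 464).
The plane has equation n·P = -9309. For P_4: n·P_4 = -9309.
Equal, so P_4 lies in the plane and all four are coplanar.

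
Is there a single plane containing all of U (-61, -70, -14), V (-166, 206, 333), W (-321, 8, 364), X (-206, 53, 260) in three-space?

Yes

The four points are coplanar iff the 3×3 determinant with rows UV, UW, UX is zero.
Rows: (-105, 276, 347), (-260, 78, 378), (-145, 123, 274).
Expanding along the first row: (-105)(-25122) − (276)(-16430) + (347)(-20670) = 0.
Zero determinant ⇒ coplanar.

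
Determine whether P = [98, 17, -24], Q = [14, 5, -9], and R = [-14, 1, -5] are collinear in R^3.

No

PQ = (-84, -12, 15), PR = (-112, -16, 19).
PQ × PR = (12, -84, 0).
The cross product is nonzero, so the points do not lie on one line.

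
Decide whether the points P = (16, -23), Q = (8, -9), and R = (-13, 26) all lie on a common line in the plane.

PQ = (-8, 14), PR = (-29, 49).
Twice the signed area of △PQR is (-8)(49) − (14)(-29) = 14.
The area is nonzero, so the three points are not collinear.

No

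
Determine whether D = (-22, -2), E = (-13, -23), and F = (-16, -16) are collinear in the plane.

Yes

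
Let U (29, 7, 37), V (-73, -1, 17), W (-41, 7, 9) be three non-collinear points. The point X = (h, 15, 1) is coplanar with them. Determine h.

-9

A normal to the plane is n = UV × UW = (224, -1456, -560).
X lies in the plane iff n · UX = 0.
This gives (224)h + (2016) = 0, so h = -9.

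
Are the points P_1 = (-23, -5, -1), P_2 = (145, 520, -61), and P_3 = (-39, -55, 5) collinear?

P_1P_2 = (168, 525, -60), P_1P_3 = (-16, -50, 6).
Comparing components 2 and 3: (525)(6) − (-60)(-50) = 150 ≠ 0, so P_1P_2 and P_1P_3 are not parallel and the points are not collinear.

No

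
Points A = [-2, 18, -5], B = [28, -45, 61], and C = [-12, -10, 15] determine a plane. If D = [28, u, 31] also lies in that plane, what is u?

Coplanarity requires AB · (AC × AD) = 0.
AB = (30, -63, 66), AC = (-10, -28, 20); the triple product is linear in u with coefficient -1260 and constant term -12600.
Setting it to zero: u = -10.

-10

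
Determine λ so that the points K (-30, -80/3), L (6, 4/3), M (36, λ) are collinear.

Collinearity: (M − K) must be parallel to (L − K) = (36, 28).
Cross-multiplying the components: (λ − (-80/3))·(36) = (66)·(28).
Solving gives λ = 74/3.

74/3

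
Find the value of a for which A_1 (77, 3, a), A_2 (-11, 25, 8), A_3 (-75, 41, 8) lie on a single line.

Collinearity requires A_1A_2 × A_1A_3 = 0; each component is linear in a.
The x-component gives (16)a + (-128) = 0, so a = 8.
The remaining components then also vanish.

8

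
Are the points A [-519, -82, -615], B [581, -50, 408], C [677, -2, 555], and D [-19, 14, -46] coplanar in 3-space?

With A as base: AB = (1100, 32, 1023), AC = (1196, 80, 1170), AD = (500, 96, 569).
AC × AD = (-66800, -95524, 74816).
AB · (AC × AD) = 0.
The scalar triple product vanishes, so the four points are coplanar.

Yes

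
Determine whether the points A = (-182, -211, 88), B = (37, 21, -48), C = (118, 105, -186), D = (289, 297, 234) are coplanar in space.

Yes

The four points are coplanar iff the 3×3 determinant with rows AB, AC, AD is zero.
Rows: (219, 232, -136), (300, 316, -274), (471, 508, 146).
Expanding along the first row: (219)(185328) − (232)(172854) + (-136)(3564) = 0.
Zero determinant ⇒ coplanar.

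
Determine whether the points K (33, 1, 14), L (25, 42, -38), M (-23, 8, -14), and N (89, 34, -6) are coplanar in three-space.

Yes

A normal to the plane through K, L, M is n = KL × KM = (-784, 2688, 2240).
The plane has equation n·P = 8176. For N: n·N = 8176.
Equal, so N lies in the plane and all four are coplanar.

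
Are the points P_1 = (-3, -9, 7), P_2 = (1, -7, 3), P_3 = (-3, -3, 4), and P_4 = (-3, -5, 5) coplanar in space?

With P_1 as base: P_1P_2 = (4, 2, -4), P_1P_3 = (0, 6, -3), P_1P_4 = (0, 4, -2).
P_1P_3 × P_1P_4 = (0, 0, 0).
P_1P_2 · (P_1P_3 × P_1P_4) = 0.
The scalar triple product vanishes, so the four points are coplanar.

Yes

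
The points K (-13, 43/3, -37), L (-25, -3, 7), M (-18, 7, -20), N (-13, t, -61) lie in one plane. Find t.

Normal to plane KLM: n = (28, -16, 4/3); plane equation n·P = -1928/3.
Requiring n·N = -1928/3: (-16)t + (-1336/3) = -1928/3.
So t = 37/3.

37/3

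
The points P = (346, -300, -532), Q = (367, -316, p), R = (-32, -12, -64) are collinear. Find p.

Direction PR = (-378, 288, 468). From the x-coordinate of Q, the parameter along the line is τ = (367 − 346)/(-378) = -1/18.
Then p = (-532) + (-1/18)·(468) = -558.

-558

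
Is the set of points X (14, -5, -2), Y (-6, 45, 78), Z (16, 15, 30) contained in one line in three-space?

XY = (-20, 50, 80), XZ = (2, 20, 32).
Comparing components 3 and 1: (80)(2) − (-20)(32) = 800 ≠ 0, so XY and XZ are not parallel and the points are not collinear.

No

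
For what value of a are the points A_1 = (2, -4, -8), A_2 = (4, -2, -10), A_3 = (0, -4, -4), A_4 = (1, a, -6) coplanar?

-4

The points are coplanar iff A_1A_2 · (A_1A_3 × A_1A_4) = 0.
Expanding, this is linear in a: (-4)a + (-16) = 0.
So a = -4.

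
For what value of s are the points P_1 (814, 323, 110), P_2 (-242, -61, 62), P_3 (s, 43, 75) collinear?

44

Collinearity requires P_1P_2 × P_1P_3 = 0; each component is linear in s.
The y-component gives (-48)s + (2112) = 0, so s = 44.
The remaining components then also vanish.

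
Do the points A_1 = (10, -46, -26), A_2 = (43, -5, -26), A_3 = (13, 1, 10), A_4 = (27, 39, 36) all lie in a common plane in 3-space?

No

A normal to the plane through A_1, A_2, A_3 is n = A_1A_2 × A_1A_3 = (1476, -1188, 1428).
The plane has equation n·P = 32280. For A_4: n·A_4 = 44928.
44928 ≠ 32280, so A_4 is off the plane.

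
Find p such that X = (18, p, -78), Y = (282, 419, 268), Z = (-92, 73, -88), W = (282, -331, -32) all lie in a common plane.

-62

The points are coplanar iff XY · (XZ × XW) = 0.
Expanding, this is linear in p: (112200)p + (6956400) = 0.
So p = -62.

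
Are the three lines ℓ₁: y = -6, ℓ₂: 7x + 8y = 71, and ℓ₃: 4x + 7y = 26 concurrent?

Yes

Lines aᵢx + bᵢy = cᵢ with pairwise distinct directions are concurrent exactly when det[aᵢ bᵢ cᵢ] = 0.
Here the determinant is 0.
It vanishes, so the lines are concurrent at (17, -6).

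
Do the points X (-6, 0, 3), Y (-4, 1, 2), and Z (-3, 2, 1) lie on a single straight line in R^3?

No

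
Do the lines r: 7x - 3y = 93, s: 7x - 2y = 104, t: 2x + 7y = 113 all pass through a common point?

Intersecting r and s: solving the 2×2 system gives (x, y) = (18, 11).
Substitute into t: (2)(18) + (7)(11) = 113.
This equals 113, so (18, 11) lies on all three lines and they are concurrent.

Yes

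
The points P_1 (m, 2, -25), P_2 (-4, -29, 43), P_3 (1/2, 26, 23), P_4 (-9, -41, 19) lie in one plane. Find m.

-19/2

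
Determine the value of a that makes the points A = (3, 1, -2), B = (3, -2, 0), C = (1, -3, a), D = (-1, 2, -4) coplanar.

0

Normal to plane ABD: n = (4, -8, -12); plane equation n·P = 28.
Requiring n·C = 28: (-12)a + (28) = 28.
So a = 0.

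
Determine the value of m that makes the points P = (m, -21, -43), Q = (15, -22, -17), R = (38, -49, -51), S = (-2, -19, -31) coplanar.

The points are coplanar iff PQ · (PR × PS) = 0.
Expanding, this is linear in m: (-480)m + (-3840) = 0.
So m = -8.

-8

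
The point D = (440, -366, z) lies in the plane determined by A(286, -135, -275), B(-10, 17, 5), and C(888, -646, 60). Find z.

260

The plane through A, B, C has equation 194000x + 267720y + 59752z = 2910000.
Substituting D: (59752)z + (-12625520) = 2910000, so z = 260.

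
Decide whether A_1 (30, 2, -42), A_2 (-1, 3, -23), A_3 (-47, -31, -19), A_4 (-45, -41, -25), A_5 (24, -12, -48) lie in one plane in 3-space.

The plane through A_1, A_2, A_3 has normal n = A_1A_2 × A_1A_3 = (650, -750, 1100) and equation n·P = -28200.
Checking the remaining points: n·A_4 = -26000, n·A_5 = -28200.
Since n·A_4 = -26000 ≠ -28200, A_4 is off the plane and the points are not all coplanar.

No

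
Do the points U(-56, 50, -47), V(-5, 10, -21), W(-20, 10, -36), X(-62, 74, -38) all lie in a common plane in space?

The four points are coplanar iff the 3×3 determinant with rows UV, UW, UX is zero.
Rows: (51, -40, 26), (36, -40, 11), (-6, 24, 9).
Expanding along the first row: (51)(-624) − (-40)(390) + (26)(624) = 0.
Zero determinant ⇒ coplanar.

Yes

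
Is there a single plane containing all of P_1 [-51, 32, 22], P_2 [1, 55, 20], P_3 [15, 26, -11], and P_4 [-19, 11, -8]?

No

The four points are coplanar iff the 3×3 determinant with rows P_1P_2, P_1P_3, P_1P_4 is zero.
Rows: (52, 23, -2), (66, -6, -33), (32, -21, -30).
Expanding along the first row: (52)(-513) − (23)(-924) + (-2)(-1194) = -3036.
Nonzero ⇒ not coplanar.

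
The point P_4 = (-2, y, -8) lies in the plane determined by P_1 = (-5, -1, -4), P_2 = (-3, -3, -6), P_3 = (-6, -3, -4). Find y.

Coplanarity requires P_1P_2 · (P_1P_3 × P_1P_4) = 0.
P_1P_2 = (2, -2, -2), P_1P_3 = (-1, -2, 0); the triple product is linear in y with coefficient 2 and constant term 14.
Setting it to zero: y = -7.

-7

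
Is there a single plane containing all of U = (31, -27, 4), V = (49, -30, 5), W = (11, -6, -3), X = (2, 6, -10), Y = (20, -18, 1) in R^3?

No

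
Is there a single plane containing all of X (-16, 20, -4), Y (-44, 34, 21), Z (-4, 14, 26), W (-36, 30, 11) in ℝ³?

Yes

With X as base: XY = (-28, 14, 25), XZ = (12, -6, 30), XW = (-20, 10, 15).
XZ × XW = (-390, -780, 0).
XY · (XZ × XW) = 0.
The scalar triple product vanishes, so the four points are coplanar.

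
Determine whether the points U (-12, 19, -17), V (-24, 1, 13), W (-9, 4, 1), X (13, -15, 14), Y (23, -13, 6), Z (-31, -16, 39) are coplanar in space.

The plane through U, V, W has normal n = UV × UW = (126, 306, 234) and equation n·P = 324.
Checking the remaining points: n·X = 324, n·Y = 324, n·Z = 324.
All equal 324, so all 6 points lie in one plane.

Yes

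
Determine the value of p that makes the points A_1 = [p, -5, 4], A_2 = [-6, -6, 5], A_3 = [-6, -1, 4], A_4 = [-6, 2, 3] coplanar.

-6

Coplanarity ⇔ det[A_1A_2; A_1A_3; A_1A_4] = 0.
Expanding, this is linear in p: (2)p + (12) = 0.
So p = -6.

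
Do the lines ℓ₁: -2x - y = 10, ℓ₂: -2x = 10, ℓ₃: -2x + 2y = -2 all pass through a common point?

No

Intersecting ℓ₁ and ℓ₂: solving the 2×2 system gives (x, y) = (-5, 0).
Substitute into ℓ₃: (-2)(-5) + (2)(0) = 10.
But ℓ₃ requires -2 ≠ 10, so the three lines have no common point.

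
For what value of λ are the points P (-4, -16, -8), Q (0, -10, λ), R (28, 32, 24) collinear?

-4

Direction PR = (32, 48, 32). From the x-coordinate of Q, the parameter along the line is τ = (0 − (-4))/32 = 1/8.
Then λ = (-8) + 1/8·(32) = -4.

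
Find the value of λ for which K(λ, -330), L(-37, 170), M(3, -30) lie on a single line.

63

Collinearity: (K − L) must be parallel to (M − L) = (40, -200).
Cross-multiplying the components: (λ − (-37))·(-200) = (-500)·(40).
Solving gives λ = 63.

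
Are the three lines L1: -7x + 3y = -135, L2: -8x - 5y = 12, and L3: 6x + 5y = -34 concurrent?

No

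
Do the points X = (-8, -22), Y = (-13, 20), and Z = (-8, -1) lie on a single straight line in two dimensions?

XY = (-5, 42), XZ = (0, 21).
det[XY; XZ] = (-5)(21) − (42)(0) = -105.
The determinant is nonzero, so they are not collinear.

No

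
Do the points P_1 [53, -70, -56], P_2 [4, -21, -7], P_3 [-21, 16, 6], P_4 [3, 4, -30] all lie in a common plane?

A normal to the plane through P_1, P_2, P_3 is n = P_1P_2 × P_1P_3 = (-1176, -588, -588).
The plane has equation n·P = 11760. For P_4: n·P_4 = 11760.
Equal, so P_4 lies in the plane and all four are coplanar.

Yes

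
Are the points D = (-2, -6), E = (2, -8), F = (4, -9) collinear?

DE = (4, -2), DF = (6, -3).
det[DE; DF] = (4)(-3) − (-2)(6) = 0.
The determinant is zero, so the points are collinear.

Yes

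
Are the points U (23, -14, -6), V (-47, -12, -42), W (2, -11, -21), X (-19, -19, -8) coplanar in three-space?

With U as base: UV = (-70, 2, -36), UW = (-21, 3, -15), UX = (-42, -5, -2).
UW × UX = (-81, 588, 231).
UV · (UW × UX) = -1470.
Since -1470 ≠ 0, the four points are not coplanar.

No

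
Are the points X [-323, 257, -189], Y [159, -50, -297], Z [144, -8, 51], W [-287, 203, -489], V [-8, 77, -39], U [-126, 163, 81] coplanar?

The plane through X, Y, Z has normal n = XY × XZ = (-102300, -166116, 15639) and equation n·P = -12604683.
Checking the remaining points: n·W = -12008919, n·V = -12582453, n·U = -12920349.
Since n·W = -12008919 ≠ -12604683, W is off the plane and the points are not all coplanar.

No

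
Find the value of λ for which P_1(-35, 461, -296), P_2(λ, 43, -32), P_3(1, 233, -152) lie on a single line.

Direction P_1P_3 = (36, -228, 144). From the y-coordinate of P_2, the parameter along the line is τ = (43 − 461)/(-228) = 11/6.
Then λ = (-35) + 11/6·(36) = 31.

31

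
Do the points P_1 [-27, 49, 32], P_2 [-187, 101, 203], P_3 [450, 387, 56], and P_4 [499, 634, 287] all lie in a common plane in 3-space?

No

A normal to the plane through P_1, P_2, P_3 is n = P_1P_2 × P_1P_3 = (-56550, 85407, -78884).
The plane has equation n·P = 3187505. For P_4: n·P_4 = 3289880.
3289880 ≠ 3187505, so P_4 is off the plane.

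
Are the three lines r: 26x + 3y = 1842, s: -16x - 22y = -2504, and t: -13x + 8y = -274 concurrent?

Intersecting r and s: solving the 2×2 system gives (x, y) = (63, 68).
Substitute into t: (-13)(63) + (8)(68) = -275.
But t requires -274 ≠ -275, so the three lines have no common point.

No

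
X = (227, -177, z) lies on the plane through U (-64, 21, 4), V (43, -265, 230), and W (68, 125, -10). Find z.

247

The plane through U, V, W has equation −19500x + 31330y + 48880z = 2101450.
Substituting X: (48880)z + (-9971910) = 2101450, so z = 247.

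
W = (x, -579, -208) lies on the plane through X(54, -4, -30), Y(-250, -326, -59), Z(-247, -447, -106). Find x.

-79

A normal to the plane is n = XY × XZ = (11625, -14375, 37750).
W lies in the plane iff n · XW = 0.
This gives (11625)x + (918375) = 0, so x = -79.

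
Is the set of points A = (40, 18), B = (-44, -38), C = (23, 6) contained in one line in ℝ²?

AB = (-84, -56), AC = (-17, -12).
If collinear, AC would be a scalar multiple of AB. But (-84)·(-12) ≠ (-56)·(-17) (difference 56), so they are not parallel; the points are not collinear.

No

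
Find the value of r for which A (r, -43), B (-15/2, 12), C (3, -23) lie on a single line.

The three points are collinear iff det[AB; AC] = 0.
This determinant is linear in r: (35)r + (-315) = 0, so r = 9.

9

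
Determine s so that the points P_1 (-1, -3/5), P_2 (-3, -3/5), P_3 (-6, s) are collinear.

The three points are collinear iff det[P_1P_2; P_1P_3] = 0.
This determinant is linear in s: (-2)s + (-6/5) = 0, so s = -3/5.

-3/5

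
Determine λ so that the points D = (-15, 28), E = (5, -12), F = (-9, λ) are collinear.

16

The three points are collinear iff det[DE; DF] = 0.
This determinant is linear in λ: (20)λ + (-320) = 0, so λ = 16.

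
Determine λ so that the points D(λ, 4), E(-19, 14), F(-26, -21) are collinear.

The three points are collinear iff det[DE; DF] = 0.
This determinant is linear in λ: (35)λ + (735) = 0, so λ = -21.

-21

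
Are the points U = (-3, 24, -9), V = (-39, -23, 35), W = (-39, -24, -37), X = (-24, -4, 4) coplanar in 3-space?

With U as base: UV = (-36, -47, 44), UW = (-36, -48, -28), UX = (-21, -28, 13).
UW × UX = (-1408, 1056, 0).
UV · (UW × UX) = 1056.
Since 1056 ≠ 0, the four points are not coplanar.

No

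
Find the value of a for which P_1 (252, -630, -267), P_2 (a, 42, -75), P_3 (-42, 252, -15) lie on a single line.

28

Collinearity requires P_1P_2 × P_1P_3 = 0; each component is linear in a.
The y-component gives (-252)a + (7056) = 0, so a = 28.
The remaining components then also vanish.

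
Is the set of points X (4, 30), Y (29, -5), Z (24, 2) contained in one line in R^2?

Yes

XY = (25, -35), XZ = (20, -28).
det[XY; XZ] = (25)(-28) − (-35)(20) = 0.
The determinant is zero, so the points are collinear.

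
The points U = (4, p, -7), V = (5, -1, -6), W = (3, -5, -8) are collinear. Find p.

Direction VW = (-2, -4, -2). From the x-coordinate of U, the parameter along the line is τ = (4 − 5)/(-2) = 1/2.
Then p = (-1) + 1/2·(-4) = -3.

-3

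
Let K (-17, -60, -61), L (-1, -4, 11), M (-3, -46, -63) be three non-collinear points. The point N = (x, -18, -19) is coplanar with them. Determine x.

1

Coplanarity requires KL · (KM × KN) = 0.
KL = (16, 56, 72), KM = (14, 14, -2); the triple product is linear in x with coefficient -1120 and constant term 1120.
Setting it to zero: x = 1.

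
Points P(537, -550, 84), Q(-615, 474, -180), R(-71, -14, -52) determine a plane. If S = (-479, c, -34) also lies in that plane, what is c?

Coplanarity requires PQ · (PR × PS) = 0.
PQ = (-1152, 1024, -264), PR = (-608, 536, -136); the triple product is linear in c with coefficient 3840 and constant term -768000.
Setting it to zero: c = 200.

200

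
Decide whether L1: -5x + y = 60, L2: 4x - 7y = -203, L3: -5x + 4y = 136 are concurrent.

No

Intersecting L1 and L2: solving the 2×2 system gives (x, y) = (-7, 25).
Substitute into L3: (-5)(-7) + (4)(25) = 135.
But L3 requires 136 ≠ 135, so the three lines have no common point.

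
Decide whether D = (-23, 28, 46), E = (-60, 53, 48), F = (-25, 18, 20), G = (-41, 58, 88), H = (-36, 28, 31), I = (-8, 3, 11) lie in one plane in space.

The plane through D, E, F has normal n = DE × DF = (-630, -966, 420) and equation n·P = 6762.
Checking the remaining points: n·G = 6762, n·H = 8652, n·I = 6762.
Since n·H = 8652 ≠ 6762, H is off the plane and the points are not all coplanar.

No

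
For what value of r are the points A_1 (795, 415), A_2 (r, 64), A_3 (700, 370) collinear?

The three points are collinear iff det[A_1A_2; A_1A_3] = 0.
This determinant is linear in r: (-45)r + (2430) = 0, so r = 54.

54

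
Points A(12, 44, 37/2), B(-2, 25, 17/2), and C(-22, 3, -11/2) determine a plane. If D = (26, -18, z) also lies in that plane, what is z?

The plane through A, B, C has equation 46x + 4y − 72z = -604.
Substituting D: (-72)z + (1124) = -604, so z = 24.

24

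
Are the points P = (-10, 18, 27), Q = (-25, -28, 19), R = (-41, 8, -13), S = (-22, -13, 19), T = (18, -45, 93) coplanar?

The plane through P, Q, R has normal n = PQ × PR = (1760, -352, -1276) and equation n·X = -58388.
Checking the remaining points: n·S = -58388, n·T = -71148.
Since n·T = -71148 ≠ -58388, T is off the plane and the points are not all coplanar.

No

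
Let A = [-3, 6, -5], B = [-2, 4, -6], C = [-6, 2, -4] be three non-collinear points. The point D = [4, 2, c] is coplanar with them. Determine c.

-10

Coplanarity requires AB · (AC × AD) = 0.
AB = (1, -2, -1), AC = (-3, -4, 1); the triple product is linear in c with coefficient -10 and constant term -100.
Setting it to zero: c = -10.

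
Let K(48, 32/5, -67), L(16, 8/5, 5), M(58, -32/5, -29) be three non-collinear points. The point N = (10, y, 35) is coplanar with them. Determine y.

-16/5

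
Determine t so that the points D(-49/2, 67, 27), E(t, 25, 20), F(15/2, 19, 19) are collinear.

7/2

Direction DF = (32, -48, -8). From the y-coordinate of E, the parameter along the line is τ = (25 − 67)/(-48) = 7/8.
Then t = (-49/2) + 7/8·(32) = 7/2.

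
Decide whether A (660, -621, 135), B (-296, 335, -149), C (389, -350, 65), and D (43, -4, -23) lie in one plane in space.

With A as base: AB = (-956, 956, -284), AC = (-271, 271, -70), AD = (-617, 617, -158).
AC × AD = (372, 372, 0).
AB · (AC × AD) = 0.
The scalar triple product vanishes, so the four points are coplanar.

Yes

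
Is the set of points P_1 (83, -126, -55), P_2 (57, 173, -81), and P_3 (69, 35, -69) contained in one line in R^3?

P_1P_2 = (-26, 299, -26), P_1P_3 = (-14, 161, -14).
P_1P_2 × P_1P_3 = (0, 0, 0).
The cross product vanishes, so the three points are collinear.

Yes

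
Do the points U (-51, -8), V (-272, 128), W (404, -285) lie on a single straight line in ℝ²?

No

UV = (-221, 136), UW = (455, -277).
det[UV; UW] = (-221)(-277) − (136)(455) = -663.
The determinant is nonzero, so they are not collinear.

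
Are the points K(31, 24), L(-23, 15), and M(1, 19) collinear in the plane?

KL = (-54, -9), KM = (-30, -5).
Checking proportionality: KM = 5/9·KL, so the vectors are parallel and the points are collinear.

Yes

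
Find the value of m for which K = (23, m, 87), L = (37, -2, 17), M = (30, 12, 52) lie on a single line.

26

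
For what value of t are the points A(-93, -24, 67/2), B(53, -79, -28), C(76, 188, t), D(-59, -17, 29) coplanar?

99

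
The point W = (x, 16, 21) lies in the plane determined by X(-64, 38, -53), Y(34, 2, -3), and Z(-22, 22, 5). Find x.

A normal to the plane is n = XY × XZ = (-1288, -3584, -56).
W lies in the plane iff n · XW = 0.
This gives (-1288)x + (-7728) = 0, so x = -6.

-6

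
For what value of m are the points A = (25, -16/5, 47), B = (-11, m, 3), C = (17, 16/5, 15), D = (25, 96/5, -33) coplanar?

-12/5

Normal to plane ACD: n = (1024/5, -640, -896/5); plane equation n·P = -6272/5.
Requiring n·B = -6272/5: (-640)m + (-13952/5) = -6272/5.
So m = -12/5.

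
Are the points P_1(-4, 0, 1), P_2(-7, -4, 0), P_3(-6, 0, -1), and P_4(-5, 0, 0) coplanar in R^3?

Yes

A normal to the plane through P_1, P_2, P_3 is n = P_1P_2 × P_1P_3 = (8, -4, -8).
The plane has equation n·P = -40. For P_4: n·P_4 = -40.
Equal, so P_4 lies in the plane and all four are coplanar.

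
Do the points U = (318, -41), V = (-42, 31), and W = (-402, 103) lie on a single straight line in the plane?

Yes

UV = (-360, 72), UW = (-720, 144).
Checking proportionality: UW = 2·UV, so the vectors are parallel and the points are collinear.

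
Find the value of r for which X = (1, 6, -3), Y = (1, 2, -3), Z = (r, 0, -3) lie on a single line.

1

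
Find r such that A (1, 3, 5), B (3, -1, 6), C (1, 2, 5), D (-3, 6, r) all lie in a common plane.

Normal to plane ABC: n = (1, 0, -2); plane equation n·P = -9.
Requiring n·D = -9: (-2)r + (-3) = -9.
So r = 3.

3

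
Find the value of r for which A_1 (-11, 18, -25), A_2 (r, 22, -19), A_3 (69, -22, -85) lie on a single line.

Collinearity requires A_1A_2 × A_1A_3 = 0; each component is linear in r.
The y-component gives (60)r + (1140) = 0, so r = -19.
The remaining components then also vanish.

-19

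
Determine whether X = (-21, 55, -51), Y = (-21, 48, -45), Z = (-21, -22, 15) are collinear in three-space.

Yes

XY = (0, -7, 6), XZ = (0, -77, 66).
XY × XZ = (0, 0, 0).
The cross product vanishes, so the three points are collinear.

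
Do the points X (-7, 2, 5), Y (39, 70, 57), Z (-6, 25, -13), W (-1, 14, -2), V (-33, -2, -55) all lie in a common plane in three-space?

The plane through X, Y, Z has normal n = XY × XZ = (-2420, 880, 990) and equation n·P = 23650.
Checking the remaining points: n·W = 12760, n·V = 23650.
Since n·W = 12760 ≠ 23650, W is off the plane and the points are not all coplanar.

No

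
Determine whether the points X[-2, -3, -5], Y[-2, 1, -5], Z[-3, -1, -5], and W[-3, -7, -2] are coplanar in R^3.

No

A normal to the plane through X, Y, Z is n = XY × XZ = (0, 0, 4).
The plane has equation n·P = -20. For W: n·W = -8.
-8 ≠ -20, so W is off the plane.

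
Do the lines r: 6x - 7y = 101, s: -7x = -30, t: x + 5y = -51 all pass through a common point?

The three lines meet at one point iff the augmented coefficient matrix [aᵢ bᵢ cᵢ] has rank < 3, i.e. its determinant vanishes.
Here the determinant is 74.
Nonzero, so no common point exists.

No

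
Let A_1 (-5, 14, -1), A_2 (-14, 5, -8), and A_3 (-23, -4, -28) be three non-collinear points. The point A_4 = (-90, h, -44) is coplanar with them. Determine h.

-71

A normal to the plane is n = A_1A_2 × A_1A_3 = (117, -117, 0).
A_4 lies in the plane iff n · A_1A_4 = 0.
This gives (-117)h + (-8307) = 0, so h = -71.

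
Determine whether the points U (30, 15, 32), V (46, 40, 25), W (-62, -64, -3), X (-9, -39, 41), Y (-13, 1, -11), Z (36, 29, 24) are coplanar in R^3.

The plane through U, V, W has normal n = UV × UW = (-1428, 1204, 1036) and equation n·P = 8372.
Checking the remaining points: n·X = 8372, n·Y = 8372, n·Z = 8372.
All equal 8372, so all 6 points lie in one plane.

Yes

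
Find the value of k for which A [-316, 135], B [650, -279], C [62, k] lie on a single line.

The three points are collinear iff det[AB; AC] = 0.
This determinant is linear in k: (966)k + (26082) = 0, so k = -27.

-27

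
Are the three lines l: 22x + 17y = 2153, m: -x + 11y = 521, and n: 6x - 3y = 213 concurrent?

Intersecting l and m: solving the 2×2 system gives (x, y) = (2118/37, 1945/37).
Substitute into n: (6)(2118/37) + (-3)(1945/37) = 6873/37.
But n requires 213 ≠ 6873/37, so the three lines have no common point.

No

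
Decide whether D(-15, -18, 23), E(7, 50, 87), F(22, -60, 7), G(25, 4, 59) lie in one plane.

With D as base: DE = (22, 68, 64), DF = (37, -42, -16), DG = (40, 22, 36).
DF × DG = (-1160, -1972, 2494).
DE · (DF × DG) = 0.
The scalar triple product vanishes, so the four points are coplanar.

Yes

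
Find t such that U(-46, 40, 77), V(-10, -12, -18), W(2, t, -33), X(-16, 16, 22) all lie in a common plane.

The points are coplanar iff UV · (UW × UX) = 0.
Expanding, this is linear in t: (870)t + (13920) = 0.
So t = -16.

-16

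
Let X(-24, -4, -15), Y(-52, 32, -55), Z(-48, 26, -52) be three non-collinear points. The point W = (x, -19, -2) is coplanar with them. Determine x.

The plane through X, Y, Z has equation −132x − 76y + 24z = 3112.
Substituting W: (-132)x + (1396) = 3112, so x = -13.

-13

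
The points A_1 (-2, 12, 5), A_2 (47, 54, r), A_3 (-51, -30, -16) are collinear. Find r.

26

Direction A_1A_3 = (-49, -42, -21). From the x-coordinate of A_2, the parameter along the line is τ = (47 − (-2))/(-49) = -1.
Then r = 5 + (-1)·(-21) = 26.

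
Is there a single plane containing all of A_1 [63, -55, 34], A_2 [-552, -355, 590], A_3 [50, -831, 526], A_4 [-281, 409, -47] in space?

No

The four points are coplanar iff the 3×3 determinant with rows A_1A_2, A_1A_3, A_1A_4 is zero.
Rows: (-615, -300, 556), (-13, -776, 492), (-344, 464, -81).
Expanding along the first row: (-615)(-165432) − (-300)(170301) + (556)(-272976) = 1056324.
Nonzero ⇒ not coplanar.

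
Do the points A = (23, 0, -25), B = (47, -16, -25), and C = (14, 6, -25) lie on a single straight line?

AB = (24, -16, 0), AC = (-9, 6, 0).
Each component of AC is -3/8 times the corresponding component of AB, so AC = -3/8·AB and the points are collinear.

Yes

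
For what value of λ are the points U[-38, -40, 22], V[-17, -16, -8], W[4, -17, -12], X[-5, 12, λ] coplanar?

Normal to plane UVW: n = (-126, -546, -525); plane equation n·P = 15078.
Requiring n·X = 15078: (-525)λ + (-5922) = 15078.
So λ = -40.

-40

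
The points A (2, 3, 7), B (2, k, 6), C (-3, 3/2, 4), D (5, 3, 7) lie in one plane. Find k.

5/2

Normal to plane ACD: n = (0, -9, 9/2); plane equation n·P = 9/2.
Requiring n·B = 9/2: (-9)k + (27) = 9/2.
So k = 5/2.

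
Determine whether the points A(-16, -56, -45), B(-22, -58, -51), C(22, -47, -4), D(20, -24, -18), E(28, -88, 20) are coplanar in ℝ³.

No

The plane through A, B, C has normal n = AB × AC = (-28, 18, 22) and equation n·P = -1550.
Checking the remaining points: n·D = -1388, n·E = -1928.
Since n·D = -1388 ≠ -1550, D is off the plane and the points are not all coplanar.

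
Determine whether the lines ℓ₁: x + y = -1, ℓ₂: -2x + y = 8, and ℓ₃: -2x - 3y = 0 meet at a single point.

Yes

Lines aᵢx + bᵢy = cᵢ with pairwise distinct directions are concurrent exactly when det[aᵢ bᵢ cᵢ] = 0.
Here the determinant is 0.
It vanishes, so the lines are concurrent at (-3, 2).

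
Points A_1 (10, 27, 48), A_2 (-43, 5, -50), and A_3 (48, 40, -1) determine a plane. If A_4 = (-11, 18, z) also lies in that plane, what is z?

Coplanarity requires A_1A_2 · (A_1A_3 × A_1A_4) = 0.
A_1A_2 = (-53, -22, -98), A_1A_3 = (38, 13, -49); the triple product is linear in z with coefficient 147 and constant term 441.
Setting it to zero: z = -3.

-3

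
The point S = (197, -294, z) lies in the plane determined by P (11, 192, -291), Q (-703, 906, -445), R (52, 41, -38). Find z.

The plane through P, Q, R has equation 157388x + 174328y + 78540z = 12347104.
Substituting S: (78540)z + (-20246996) = 12347104, so z = 415.

415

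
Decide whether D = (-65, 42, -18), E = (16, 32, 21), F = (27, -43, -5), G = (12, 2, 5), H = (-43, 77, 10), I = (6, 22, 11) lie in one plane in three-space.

No

The plane through D, E, F has normal n = DE × DF = (3185, 2535, -5965) and equation n·P = 6815.
Checking the remaining points: n·G = 13465, n·H = -1410, n·I = 9265.
Since n·G = 13465 ≠ 6815, G is off the plane and the points are not all coplanar.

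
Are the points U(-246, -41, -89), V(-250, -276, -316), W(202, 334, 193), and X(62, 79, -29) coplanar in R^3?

A normal to the plane through U, V, W is n = UV × UW = (18855, -100568, 103780).
The plane has equation n·P = -9751462. For X: n·X = -9785482.
-9785482 ≠ -9751462, so X is off the plane.

No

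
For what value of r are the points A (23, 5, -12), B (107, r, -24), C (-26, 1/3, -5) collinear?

13

Direction AC = (-49, -14/3, 7). From the x-coordinate of B, the parameter along the line is τ = (107 − 23)/(-49) = -12/7.
Then r = 5 + (-12/7)·(-14/3) = 13.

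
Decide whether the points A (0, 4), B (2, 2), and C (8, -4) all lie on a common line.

AB = (2, -2), AC = (8, -8).
Checking proportionality: AC = 4·AB, so the vectors are parallel and the points are collinear.

Yes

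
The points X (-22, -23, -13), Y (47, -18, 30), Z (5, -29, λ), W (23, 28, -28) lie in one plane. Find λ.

Normal to plane XYW: n = (-2268, 2970, 3294); plane equation n·P = -61236.
Requiring n·Z = -61236: (3294)λ + (-97470) = -61236.
So λ = 11.

11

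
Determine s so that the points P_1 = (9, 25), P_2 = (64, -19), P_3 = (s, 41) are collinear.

Collinearity: (P_3 − P_1) must be parallel to (P_2 − P_1) = (55, -44).
Cross-multiplying the components: (s − 9)·(-44) = (16)·(55).
Solving gives s = -11.

-11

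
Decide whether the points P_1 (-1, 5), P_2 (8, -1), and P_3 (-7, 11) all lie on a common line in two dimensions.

P_1P_2 = (9, -6), P_1P_3 = (-6, 6).
If collinear, P_1P_3 would be a scalar multiple of P_1P_2. But (9)·(6) ≠ (-6)·(-6) (difference 18), so they are not parallel; the points are not collinear.

No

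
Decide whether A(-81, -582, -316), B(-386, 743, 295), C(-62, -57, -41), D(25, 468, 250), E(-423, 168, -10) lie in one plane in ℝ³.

Yes

The plane through A, B, C has normal n = AB × AC = (43600, 95484, -185300) and equation n·P = -548488.
Checking the remaining points: n·D = -548488, n·E = -548488.
All equal -548488, so all 5 points lie in one plane.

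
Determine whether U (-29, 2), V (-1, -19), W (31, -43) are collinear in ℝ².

Yes

UV = (28, -21), UW = (60, -45).
Twice the signed area of △UVW is (28)(-45) − (-21)(60) = 0.
The triangle is degenerate (zero area), so the points are collinear.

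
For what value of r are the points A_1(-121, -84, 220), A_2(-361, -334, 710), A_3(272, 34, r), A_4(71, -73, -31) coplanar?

-365

Coplanarity ⇔ det[A_1A_2; A_1A_3; A_1A_4] = 0.
Expanding, this is linear in r: (-45360)r + (-16556400) = 0.
So r = -365.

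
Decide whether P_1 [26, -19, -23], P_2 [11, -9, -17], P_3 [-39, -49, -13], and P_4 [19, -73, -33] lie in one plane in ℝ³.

Yes

With P_1 as base: P_1P_2 = (-15, 10, 6), P_1P_3 = (-65, -30, 10), P_1P_4 = (-7, -54, -10).
P_1P_3 × P_1P_4 = (840, -720, 3300).
P_1P_2 · (P_1P_3 × P_1P_4) = 0.
The scalar triple product vanishes, so the four points are coplanar.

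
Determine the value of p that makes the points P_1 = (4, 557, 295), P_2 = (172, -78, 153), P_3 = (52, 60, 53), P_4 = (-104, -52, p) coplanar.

-263

The points are coplanar iff P_1P_2 · (P_1P_3 × P_1P_4) = 0.
Expanding, this is linear in p: (-53016)p + (-13943208) = 0.
So p = -263.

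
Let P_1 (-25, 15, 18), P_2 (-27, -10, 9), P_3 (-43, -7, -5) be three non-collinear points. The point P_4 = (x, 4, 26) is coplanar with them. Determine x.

-13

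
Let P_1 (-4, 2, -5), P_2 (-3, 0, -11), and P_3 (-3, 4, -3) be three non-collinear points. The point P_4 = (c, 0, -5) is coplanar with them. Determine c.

The plane through P_1, P_2, P_3 has equation 8x − 8y + 4z = -68.
Substituting P_4: (8)c + (-20) = -68, so c = -6.

-6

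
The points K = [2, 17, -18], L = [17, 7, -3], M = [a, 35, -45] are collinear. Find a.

-25

Direction KL = (15, -10, 15). From the y-coordinate of M, the parameter along the line is τ = (35 − 17)/(-10) = -9/5.
Then a = 2 + (-9/5)·(15) = -25.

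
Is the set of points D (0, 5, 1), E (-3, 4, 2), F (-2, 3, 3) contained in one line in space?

No

DE = (-3, -1, 1), DF = (-2, -2, 2).
DE × DF = (0, 4, 4).
The cross product is nonzero, so the points do not lie on one line.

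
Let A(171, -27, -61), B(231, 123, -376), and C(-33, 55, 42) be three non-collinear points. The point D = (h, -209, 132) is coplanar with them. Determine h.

261

The plane through A, B, C has equation 41280x + 58080y + 35520z = 3324000.
Substituting D: (41280)h + (-7450080) = 3324000, so h = 261.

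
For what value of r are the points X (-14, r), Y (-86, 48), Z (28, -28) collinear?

0

The three points are collinear iff det[XY; XZ] = 0.
This determinant is linear in r: (114)r + (0) = 0, so r = 0.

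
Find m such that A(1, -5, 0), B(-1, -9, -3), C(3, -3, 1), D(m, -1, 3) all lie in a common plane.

3

Coplanarity ⇔ det[AB; AC; AD] = 0.
Expanding, this is linear in m: (2)m + (-6) = 0.
So m = 3.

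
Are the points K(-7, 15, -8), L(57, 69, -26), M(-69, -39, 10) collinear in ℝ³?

No

KL = (64, 54, -18), KM = (-62, -54, 18).
KL × KM = (0, -36, -108).
The cross product is nonzero, so the points do not lie on one line.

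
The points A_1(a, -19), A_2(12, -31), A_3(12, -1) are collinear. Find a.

12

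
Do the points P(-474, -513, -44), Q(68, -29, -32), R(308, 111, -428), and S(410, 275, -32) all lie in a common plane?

A normal to the plane through P, Q, R is n = PQ × PR = (-193344, 217512, -40280).
The plane has equation n·X = -18166280. For S: n·S = -18166280.
Equal, so S lies in the plane and all four are coplanar.

Yes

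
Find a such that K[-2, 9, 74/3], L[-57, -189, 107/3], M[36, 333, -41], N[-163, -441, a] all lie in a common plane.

The points are coplanar iff KL · (KM × KN) = 0.
Expanding, this is linear in a: (-10296)a + (171600) = 0.
So a = 50/3.

50/3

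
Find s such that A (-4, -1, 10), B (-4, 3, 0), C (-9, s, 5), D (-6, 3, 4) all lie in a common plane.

5

The points are coplanar iff AB · (AC × AD) = 0.
Expanding, this is linear in s: (-20)s + (100) = 0.
So s = 5.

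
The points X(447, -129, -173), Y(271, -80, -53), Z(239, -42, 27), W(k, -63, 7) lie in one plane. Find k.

63

Normal to plane XYZ: n = (-640, 10240, -5120); plane equation n·P = -721280.
Requiring n·W = -721280: (-640)k + (-680960) = -721280.
So k = 63.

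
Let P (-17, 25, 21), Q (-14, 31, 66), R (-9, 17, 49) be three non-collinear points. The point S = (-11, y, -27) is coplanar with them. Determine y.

1

The plane through P, Q, R has equation 528x + 276y − 72z = -3588.
Substituting S: (276)y + (-3864) = -3588, so y = 1.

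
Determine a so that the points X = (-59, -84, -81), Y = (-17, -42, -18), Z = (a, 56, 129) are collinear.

81

Collinearity requires XY × XZ = 0; each component is linear in a.
The y-component gives (63)a + (-5103) = 0, so a = 81.
The remaining components then also vanish.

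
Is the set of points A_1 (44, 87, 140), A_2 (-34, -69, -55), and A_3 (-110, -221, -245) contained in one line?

A_1A_2 = (-78, -156, -195), A_1A_3 = (-154, -308, -385).
Each component of A_1A_3 is 77/39 times the corresponding component of A_1A_2, so A_1A_3 = 77/39·A_1A_2 and the points are collinear.

Yes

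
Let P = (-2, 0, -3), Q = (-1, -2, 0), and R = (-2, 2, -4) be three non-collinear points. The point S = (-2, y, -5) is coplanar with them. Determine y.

Coplanarity requires PQ · (PR × PS) = 0.
PQ = (1, -2, 3), PR = (0, 2, -1); the triple product is linear in y with coefficient 1 and constant term -4.
Setting it to zero: y = 4.

4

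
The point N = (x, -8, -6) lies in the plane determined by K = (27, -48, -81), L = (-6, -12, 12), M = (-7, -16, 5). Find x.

The plane through K, L, M has equation 120x − 324y + 168z = 5184.
Substituting N: (120)x + (1584) = 5184, so x = 30.

30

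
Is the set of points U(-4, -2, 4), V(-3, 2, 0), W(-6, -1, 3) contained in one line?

UV = (1, 4, -4), UW = (-2, 1, -1).
Comparing components 3 and 1: (-4)(-2) − (1)(-1) = 9 ≠ 0, so UV and UW are not parallel and the points are not collinear.

No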